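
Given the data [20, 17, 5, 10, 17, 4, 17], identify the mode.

17

Step 1: Count the frequency of each value:
  4: appears 1 time(s)
  5: appears 1 time(s)
  10: appears 1 time(s)
  17: appears 3 time(s)
  20: appears 1 time(s)
Step 2: The value 17 appears most frequently (3 times).
Step 3: Mode = 17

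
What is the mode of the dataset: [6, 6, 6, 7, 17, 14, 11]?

6

Step 1: Count the frequency of each value:
  6: appears 3 time(s)
  7: appears 1 time(s)
  11: appears 1 time(s)
  14: appears 1 time(s)
  17: appears 1 time(s)
Step 2: The value 6 appears most frequently (3 times).
Step 3: Mode = 6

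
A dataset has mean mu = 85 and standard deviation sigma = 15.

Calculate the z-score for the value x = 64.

-1.4

Step 1: Recall the z-score formula: z = (x - mu) / sigma
Step 2: Substitute values: z = (64 - 85) / 15
Step 3: z = -21 / 15 = -1.4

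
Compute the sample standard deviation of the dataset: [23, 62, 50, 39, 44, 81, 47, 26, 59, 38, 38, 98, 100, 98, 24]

27.1684

Step 1: Compute the mean: 55.1333
Step 2: Sum of squared deviations from the mean: 10333.7333
Step 3: Sample variance = 10333.7333 / 14 = 738.1238
Step 4: Standard deviation = sqrt(738.1238) = 27.1684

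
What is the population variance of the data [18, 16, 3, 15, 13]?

27.6

Step 1: Compute the mean: (18 + 16 + 3 + 15 + 13) / 5 = 13
Step 2: Compute squared deviations from the mean:
  (18 - 13)^2 = 25
  (16 - 13)^2 = 9
  (3 - 13)^2 = 100
  (15 - 13)^2 = 4
  (13 - 13)^2 = 0
Step 3: Sum of squared deviations = 138
Step 4: Population variance = 138 / 5 = 27.6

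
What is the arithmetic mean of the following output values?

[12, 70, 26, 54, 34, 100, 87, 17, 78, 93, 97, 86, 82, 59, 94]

65.9333

Step 1: Sum all values: 12 + 70 + 26 + 54 + 34 + 100 + 87 + 17 + 78 + 93 + 97 + 86 + 82 + 59 + 94 = 989
Step 2: Count the number of values: n = 15
Step 3: Mean = sum / n = 989 / 15 = 65.9333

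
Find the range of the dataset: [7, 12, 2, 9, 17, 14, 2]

15

Step 1: Identify the maximum value: max = 17
Step 2: Identify the minimum value: min = 2
Step 3: Range = max - min = 17 - 2 = 15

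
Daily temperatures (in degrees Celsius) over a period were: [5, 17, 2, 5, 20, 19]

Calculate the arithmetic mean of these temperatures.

11.3333

Step 1: Sum all values: 5 + 17 + 2 + 5 + 20 + 19 = 68
Step 2: Count the number of values: n = 6
Step 3: Mean = sum / n = 68 / 6 = 11.3333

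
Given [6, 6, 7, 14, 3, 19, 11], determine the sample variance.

30.9524

Step 1: Compute the mean: (6 + 6 + 7 + 14 + 3 + 19 + 11) / 7 = 9.4286
Step 2: Compute squared deviations from the mean:
  (6 - 9.4286)^2 = 11.7551
  (6 - 9.4286)^2 = 11.7551
  (7 - 9.4286)^2 = 5.898
  (14 - 9.4286)^2 = 20.898
  (3 - 9.4286)^2 = 41.3265
  (19 - 9.4286)^2 = 91.6122
  (11 - 9.4286)^2 = 2.4694
Step 3: Sum of squared deviations = 185.7143
Step 4: Sample variance = 185.7143 / 6 = 30.9524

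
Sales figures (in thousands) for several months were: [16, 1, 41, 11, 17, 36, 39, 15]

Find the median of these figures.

16.5

Step 1: Sort the data in ascending order: [1, 11, 15, 16, 17, 36, 39, 41]
Step 2: The number of values is n = 8.
Step 3: Since n is even, the median is the average of positions 4 and 5:
  Median = (16 + 17) / 2 = 16.5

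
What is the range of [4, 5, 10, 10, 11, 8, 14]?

10

Step 1: Identify the maximum value: max = 14
Step 2: Identify the minimum value: min = 4
Step 3: Range = max - min = 14 - 4 = 10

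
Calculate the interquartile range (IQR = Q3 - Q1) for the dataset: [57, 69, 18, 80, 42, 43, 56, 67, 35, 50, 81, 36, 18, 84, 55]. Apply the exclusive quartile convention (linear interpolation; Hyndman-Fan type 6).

33

Step 1: Sort the data: [18, 18, 35, 36, 42, 43, 50, 55, 56, 57, 67, 69, 80, 81, 84]
Step 2: n = 15
Step 3: Using the exclusive quartile method:
  Q1 = 36
  Q2 (median) = 55
  Q3 = 69
  IQR = Q3 - Q1 = 69 - 36 = 33
Step 4: IQR = 33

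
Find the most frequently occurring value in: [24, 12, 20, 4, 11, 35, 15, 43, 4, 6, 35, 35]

35

Step 1: Count the frequency of each value:
  4: appears 2 time(s)
  6: appears 1 time(s)
  11: appears 1 time(s)
  12: appears 1 time(s)
  15: appears 1 time(s)
  20: appears 1 time(s)
  24: appears 1 time(s)
  35: appears 3 time(s)
  43: appears 1 time(s)
Step 2: The value 35 appears most frequently (3 times).
Step 3: Mode = 35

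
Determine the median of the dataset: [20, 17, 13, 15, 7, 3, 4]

13

Step 1: Sort the data in ascending order: [3, 4, 7, 13, 15, 17, 20]
Step 2: The number of values is n = 7.
Step 3: Since n is odd, the median is the middle value at position 4: 13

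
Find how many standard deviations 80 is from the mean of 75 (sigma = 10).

0.5

Step 1: Recall the z-score formula: z = (x - mu) / sigma
Step 2: Substitute values: z = (80 - 75) / 10
Step 3: z = 5 / 10 = 0.5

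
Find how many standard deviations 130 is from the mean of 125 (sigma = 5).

1

Step 1: Recall the z-score formula: z = (x - mu) / sigma
Step 2: Substitute values: z = (130 - 125) / 5
Step 3: z = 5 / 5 = 1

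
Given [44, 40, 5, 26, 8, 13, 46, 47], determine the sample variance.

319.9821

Step 1: Compute the mean: (44 + 40 + 5 + 26 + 8 + 13 + 46 + 47) / 8 = 28.625
Step 2: Compute squared deviations from the mean:
  (44 - 28.625)^2 = 236.3906
  (40 - 28.625)^2 = 129.3906
  (5 - 28.625)^2 = 558.1406
  (26 - 28.625)^2 = 6.8906
  (8 - 28.625)^2 = 425.3906
  (13 - 28.625)^2 = 244.1406
  (46 - 28.625)^2 = 301.8906
  (47 - 28.625)^2 = 337.6406
Step 3: Sum of squared deviations = 2239.875
Step 4: Sample variance = 2239.875 / 7 = 319.9821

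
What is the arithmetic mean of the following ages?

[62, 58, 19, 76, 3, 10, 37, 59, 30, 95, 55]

45.8182

Step 1: Sum all values: 62 + 58 + 19 + 76 + 3 + 10 + 37 + 59 + 30 + 95 + 55 = 504
Step 2: Count the number of values: n = 11
Step 3: Mean = sum / n = 504 / 11 = 45.8182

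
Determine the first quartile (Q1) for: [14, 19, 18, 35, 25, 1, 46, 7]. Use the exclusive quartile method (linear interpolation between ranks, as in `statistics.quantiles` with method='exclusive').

8.75

Step 1: Sort the data: [1, 7, 14, 18, 19, 25, 35, 46]
Step 2: n = 8
Step 3: Using the exclusive quartile method:
  Q1 = 8.75
  Q2 (median) = 18.5
  Q3 = 32.5
  IQR = Q3 - Q1 = 32.5 - 8.75 = 23.75
Step 4: Q1 = 8.75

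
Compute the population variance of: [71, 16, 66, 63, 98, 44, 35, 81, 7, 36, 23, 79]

761.0764

Step 1: Compute the mean: (71 + 16 + 66 + 63 + 98 + 44 + 35 + 81 + 7 + 36 + 23 + 79) / 12 = 51.5833
Step 2: Compute squared deviations from the mean:
  (71 - 51.5833)^2 = 377.0069
  (16 - 51.5833)^2 = 1266.1736
  (66 - 51.5833)^2 = 207.8403
  (63 - 51.5833)^2 = 130.3403
  (98 - 51.5833)^2 = 2154.5069
  (44 - 51.5833)^2 = 57.5069
  (35 - 51.5833)^2 = 275.0069
  (81 - 51.5833)^2 = 865.3403
  (7 - 51.5833)^2 = 1987.6736
  (36 - 51.5833)^2 = 242.8403
  (23 - 51.5833)^2 = 817.0069
  (79 - 51.5833)^2 = 751.6736
Step 3: Sum of squared deviations = 9132.9167
Step 4: Population variance = 9132.9167 / 12 = 761.0764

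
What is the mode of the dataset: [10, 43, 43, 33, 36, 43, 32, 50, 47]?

43

Step 1: Count the frequency of each value:
  10: appears 1 time(s)
  32: appears 1 time(s)
  33: appears 1 time(s)
  36: appears 1 time(s)
  43: appears 3 time(s)
  47: appears 1 time(s)
  50: appears 1 time(s)
Step 2: The value 43 appears most frequently (3 times).
Step 3: Mode = 43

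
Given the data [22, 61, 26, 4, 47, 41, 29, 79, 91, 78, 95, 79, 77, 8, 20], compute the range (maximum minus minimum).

91

Step 1: Identify the maximum value: max = 95
Step 2: Identify the minimum value: min = 4
Step 3: Range = max - min = 95 - 4 = 91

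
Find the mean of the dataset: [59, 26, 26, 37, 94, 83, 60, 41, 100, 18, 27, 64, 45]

52.3077

Step 1: Sum all values: 59 + 26 + 26 + 37 + 94 + 83 + 60 + 41 + 100 + 18 + 27 + 64 + 45 = 680
Step 2: Count the number of values: n = 13
Step 3: Mean = sum / n = 680 / 13 = 52.3077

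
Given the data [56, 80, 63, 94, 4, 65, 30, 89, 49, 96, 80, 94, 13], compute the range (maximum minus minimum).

92

Step 1: Identify the maximum value: max = 96
Step 2: Identify the minimum value: min = 4
Step 3: Range = max - min = 96 - 4 = 92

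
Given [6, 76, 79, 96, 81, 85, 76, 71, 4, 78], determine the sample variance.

1051.2889

Step 1: Compute the mean: (6 + 76 + 79 + 96 + 81 + 85 + 76 + 71 + 4 + 78) / 10 = 65.2
Step 2: Compute squared deviations from the mean:
  (6 - 65.2)^2 = 3504.64
  (76 - 65.2)^2 = 116.64
  (79 - 65.2)^2 = 190.44
  (96 - 65.2)^2 = 948.64
  (81 - 65.2)^2 = 249.64
  (85 - 65.2)^2 = 392.04
  (76 - 65.2)^2 = 116.64
  (71 - 65.2)^2 = 33.64
  (4 - 65.2)^2 = 3745.44
  (78 - 65.2)^2 = 163.84
Step 3: Sum of squared deviations = 9461.6
Step 4: Sample variance = 9461.6 / 9 = 1051.2889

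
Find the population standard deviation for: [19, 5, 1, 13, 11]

6.2738

Step 1: Compute the mean: 9.8
Step 2: Sum of squared deviations from the mean: 196.8
Step 3: Population variance = 196.8 / 5 = 39.36
Step 4: Standard deviation = sqrt(39.36) = 6.2738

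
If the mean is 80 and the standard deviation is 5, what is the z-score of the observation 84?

0.8

Step 1: Recall the z-score formula: z = (x - mu) / sigma
Step 2: Substitute values: z = (84 - 80) / 5
Step 3: z = 4 / 5 = 0.8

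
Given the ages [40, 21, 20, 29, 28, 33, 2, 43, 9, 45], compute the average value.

27

Step 1: Sum all values: 40 + 21 + 20 + 29 + 28 + 33 + 2 + 43 + 9 + 45 = 270
Step 2: Count the number of values: n = 10
Step 3: Mean = sum / n = 270 / 10 = 27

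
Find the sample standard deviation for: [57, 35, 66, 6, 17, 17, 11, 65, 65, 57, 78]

26.3114

Step 1: Compute the mean: 43.0909
Step 2: Sum of squared deviations from the mean: 6922.9091
Step 3: Sample variance = 6922.9091 / 10 = 692.2909
Step 4: Standard deviation = sqrt(692.2909) = 26.3114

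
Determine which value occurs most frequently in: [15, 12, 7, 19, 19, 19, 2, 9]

19

Step 1: Count the frequency of each value:
  2: appears 1 time(s)
  7: appears 1 time(s)
  9: appears 1 time(s)
  12: appears 1 time(s)
  15: appears 1 time(s)
  19: appears 3 time(s)
Step 2: The value 19 appears most frequently (3 times).
Step 3: Mode = 19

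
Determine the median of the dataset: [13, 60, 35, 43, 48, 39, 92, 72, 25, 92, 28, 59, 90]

48

Step 1: Sort the data in ascending order: [13, 25, 28, 35, 39, 43, 48, 59, 60, 72, 90, 92, 92]
Step 2: The number of values is n = 13.
Step 3: Since n is odd, the median is the middle value at position 7: 48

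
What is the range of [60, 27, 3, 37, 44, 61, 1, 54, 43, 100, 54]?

99

Step 1: Identify the maximum value: max = 100
Step 2: Identify the minimum value: min = 1
Step 3: Range = max - min = 100 - 1 = 99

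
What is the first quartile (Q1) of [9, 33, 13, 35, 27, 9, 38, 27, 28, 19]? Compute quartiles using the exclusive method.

12

Step 1: Sort the data: [9, 9, 13, 19, 27, 27, 28, 33, 35, 38]
Step 2: n = 10
Step 3: Using the exclusive quartile method:
  Q1 = 12
  Q2 (median) = 27
  Q3 = 33.5
  IQR = Q3 - Q1 = 33.5 - 12 = 21.5
Step 4: Q1 = 12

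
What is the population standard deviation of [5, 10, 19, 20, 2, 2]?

7.4536

Step 1: Compute the mean: 9.6667
Step 2: Sum of squared deviations from the mean: 333.3333
Step 3: Population variance = 333.3333 / 6 = 55.5556
Step 4: Standard deviation = sqrt(55.5556) = 7.4536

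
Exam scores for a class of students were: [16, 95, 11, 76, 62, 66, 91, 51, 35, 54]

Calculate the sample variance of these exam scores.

819.5667

Step 1: Compute the mean: (16 + 95 + 11 + 76 + 62 + 66 + 91 + 51 + 35 + 54) / 10 = 55.7
Step 2: Compute squared deviations from the mean:
  (16 - 55.7)^2 = 1576.09
  (95 - 55.7)^2 = 1544.49
  (11 - 55.7)^2 = 1998.09
  (76 - 55.7)^2 = 412.09
  (62 - 55.7)^2 = 39.69
  (66 - 55.7)^2 = 106.09
  (91 - 55.7)^2 = 1246.09
  (51 - 55.7)^2 = 22.09
  (35 - 55.7)^2 = 428.49
  (54 - 55.7)^2 = 2.89
Step 3: Sum of squared deviations = 7376.1
Step 4: Sample variance = 7376.1 / 9 = 819.5667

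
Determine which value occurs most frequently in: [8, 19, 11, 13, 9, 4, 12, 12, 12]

12

Step 1: Count the frequency of each value:
  4: appears 1 time(s)
  8: appears 1 time(s)
  9: appears 1 time(s)
  11: appears 1 time(s)
  12: appears 3 time(s)
  13: appears 1 time(s)
  19: appears 1 time(s)
Step 2: The value 12 appears most frequently (3 times).
Step 3: Mode = 12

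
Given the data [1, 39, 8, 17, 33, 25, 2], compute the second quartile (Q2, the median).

17

Step 1: Sort the data: [1, 2, 8, 17, 25, 33, 39]
Step 2: n = 7
Step 3: Q2 is the median. Since n is odd, it is the middle value at position 4: 17
Step 4: Q2 = 17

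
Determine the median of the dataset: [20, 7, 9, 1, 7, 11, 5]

7

Step 1: Sort the data in ascending order: [1, 5, 7, 7, 9, 11, 20]
Step 2: The number of values is n = 7.
Step 3: Since n is odd, the median is the middle value at position 4: 7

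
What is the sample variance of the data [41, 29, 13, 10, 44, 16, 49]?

259.1429

Step 1: Compute the mean: (41 + 29 + 13 + 10 + 44 + 16 + 49) / 7 = 28.8571
Step 2: Compute squared deviations from the mean:
  (41 - 28.8571)^2 = 147.449
  (29 - 28.8571)^2 = 0.0204
  (13 - 28.8571)^2 = 251.449
  (10 - 28.8571)^2 = 355.5918
  (44 - 28.8571)^2 = 229.3061
  (16 - 28.8571)^2 = 165.3061
  (49 - 28.8571)^2 = 405.7347
Step 3: Sum of squared deviations = 1554.8571
Step 4: Sample variance = 1554.8571 / 6 = 259.1429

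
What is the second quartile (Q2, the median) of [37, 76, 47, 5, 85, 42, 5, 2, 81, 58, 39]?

42

Step 1: Sort the data: [2, 5, 5, 37, 39, 42, 47, 58, 76, 81, 85]
Step 2: n = 11
Step 3: Q2 is the median. Since n is odd, it is the middle value at position 6: 42
Step 4: Q2 = 42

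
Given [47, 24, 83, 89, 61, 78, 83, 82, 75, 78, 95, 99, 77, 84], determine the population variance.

359.3724

Step 1: Compute the mean: (47 + 24 + 83 + 89 + 61 + 78 + 83 + 82 + 75 + 78 + 95 + 99 + 77 + 84) / 14 = 75.3571
Step 2: Compute squared deviations from the mean:
  (47 - 75.3571)^2 = 804.1276
  (24 - 75.3571)^2 = 2637.5561
  (83 - 75.3571)^2 = 58.4133
  (89 - 75.3571)^2 = 186.1276
  (61 - 75.3571)^2 = 206.1276
  (78 - 75.3571)^2 = 6.9847
  (83 - 75.3571)^2 = 58.4133
  (82 - 75.3571)^2 = 44.1276
  (75 - 75.3571)^2 = 0.1276
  (78 - 75.3571)^2 = 6.9847
  (95 - 75.3571)^2 = 385.8418
  (99 - 75.3571)^2 = 558.9847
  (77 - 75.3571)^2 = 2.699
  (84 - 75.3571)^2 = 74.699
Step 3: Sum of squared deviations = 5031.2143
Step 4: Population variance = 5031.2143 / 14 = 359.3724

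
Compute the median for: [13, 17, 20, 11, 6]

13

Step 1: Sort the data in ascending order: [6, 11, 13, 17, 20]
Step 2: The number of values is n = 5.
Step 3: Since n is odd, the median is the middle value at position 3: 13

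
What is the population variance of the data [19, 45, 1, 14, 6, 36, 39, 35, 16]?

218.9136

Step 1: Compute the mean: (19 + 45 + 1 + 14 + 6 + 36 + 39 + 35 + 16) / 9 = 23.4444
Step 2: Compute squared deviations from the mean:
  (19 - 23.4444)^2 = 19.7531
  (45 - 23.4444)^2 = 464.642
  (1 - 23.4444)^2 = 503.7531
  (14 - 23.4444)^2 = 89.1975
  (6 - 23.4444)^2 = 304.3086
  (36 - 23.4444)^2 = 157.642
  (39 - 23.4444)^2 = 241.9753
  (35 - 23.4444)^2 = 133.5309
  (16 - 23.4444)^2 = 55.4198
Step 3: Sum of squared deviations = 1970.2222
Step 4: Population variance = 1970.2222 / 9 = 218.9136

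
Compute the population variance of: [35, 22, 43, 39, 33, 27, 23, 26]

51.75

Step 1: Compute the mean: (35 + 22 + 43 + 39 + 33 + 27 + 23 + 26) / 8 = 31
Step 2: Compute squared deviations from the mean:
  (35 - 31)^2 = 16
  (22 - 31)^2 = 81
  (43 - 31)^2 = 144
  (39 - 31)^2 = 64
  (33 - 31)^2 = 4
  (27 - 31)^2 = 16
  (23 - 31)^2 = 64
  (26 - 31)^2 = 25
Step 3: Sum of squared deviations = 414
Step 4: Population variance = 414 / 8 = 51.75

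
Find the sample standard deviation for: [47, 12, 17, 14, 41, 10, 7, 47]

17.4187

Step 1: Compute the mean: 24.375
Step 2: Sum of squared deviations from the mean: 2123.875
Step 3: Sample variance = 2123.875 / 7 = 303.4107
Step 4: Standard deviation = sqrt(303.4107) = 17.4187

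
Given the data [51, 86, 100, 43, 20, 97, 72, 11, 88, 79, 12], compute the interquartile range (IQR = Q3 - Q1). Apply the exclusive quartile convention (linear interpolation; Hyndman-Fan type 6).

68

Step 1: Sort the data: [11, 12, 20, 43, 51, 72, 79, 86, 88, 97, 100]
Step 2: n = 11
Step 3: Using the exclusive quartile method:
  Q1 = 20
  Q2 (median) = 72
  Q3 = 88
  IQR = Q3 - Q1 = 88 - 20 = 68
Step 4: IQR = 68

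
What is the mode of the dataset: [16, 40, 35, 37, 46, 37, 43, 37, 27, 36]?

37

Step 1: Count the frequency of each value:
  16: appears 1 time(s)
  27: appears 1 time(s)
  35: appears 1 time(s)
  36: appears 1 time(s)
  37: appears 3 time(s)
  40: appears 1 time(s)
  43: appears 1 time(s)
  46: appears 1 time(s)
Step 2: The value 37 appears most frequently (3 times).
Step 3: Mode = 37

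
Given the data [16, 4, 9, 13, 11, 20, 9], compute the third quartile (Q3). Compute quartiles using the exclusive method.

16

Step 1: Sort the data: [4, 9, 9, 11, 13, 16, 20]
Step 2: n = 7
Step 3: Using the exclusive quartile method:
  Q1 = 9
  Q2 (median) = 11
  Q3 = 16
  IQR = Q3 - Q1 = 16 - 9 = 7
Step 4: Q3 = 16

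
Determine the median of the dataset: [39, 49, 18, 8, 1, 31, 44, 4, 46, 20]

25.5

Step 1: Sort the data in ascending order: [1, 4, 8, 18, 20, 31, 39, 44, 46, 49]
Step 2: The number of values is n = 10.
Step 3: Since n is even, the median is the average of positions 5 and 6:
  Median = (20 + 31) / 2 = 25.5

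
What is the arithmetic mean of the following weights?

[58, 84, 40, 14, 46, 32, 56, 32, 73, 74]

50.9

Step 1: Sum all values: 58 + 84 + 40 + 14 + 46 + 32 + 56 + 32 + 73 + 74 = 509
Step 2: Count the number of values: n = 10
Step 3: Mean = sum / n = 509 / 10 = 50.9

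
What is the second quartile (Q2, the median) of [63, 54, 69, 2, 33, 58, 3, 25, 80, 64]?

56

Step 1: Sort the data: [2, 3, 25, 33, 54, 58, 63, 64, 69, 80]
Step 2: n = 10
Step 3: Q2 is the median. Since n is even, it is the average of the values at positions 5 and 6:
  Q2 = (54 + 58) / 2 = 56
Step 4: Q2 = 56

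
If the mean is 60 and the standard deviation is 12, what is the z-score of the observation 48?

-1

Step 1: Recall the z-score formula: z = (x - mu) / sigma
Step 2: Substitute values: z = (48 - 60) / 12
Step 3: z = -12 / 12 = -1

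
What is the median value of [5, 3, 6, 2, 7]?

5

Step 1: Sort the data in ascending order: [2, 3, 5, 6, 7]
Step 2: The number of values is n = 5.
Step 3: Since n is odd, the median is the middle value at position 3: 5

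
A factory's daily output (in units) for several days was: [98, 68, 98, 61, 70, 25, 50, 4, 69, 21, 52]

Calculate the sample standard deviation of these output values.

30.0067

Step 1: Compute the mean: 56
Step 2: Sum of squared deviations from the mean: 9004
Step 3: Sample variance = 9004 / 10 = 900.4
Step 4: Standard deviation = sqrt(900.4) = 30.0067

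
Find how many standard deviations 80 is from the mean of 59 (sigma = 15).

1.4

Step 1: Recall the z-score formula: z = (x - mu) / sigma
Step 2: Substitute values: z = (80 - 59) / 15
Step 3: z = 21 / 15 = 1.4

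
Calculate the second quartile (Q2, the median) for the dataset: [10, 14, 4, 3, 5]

5

Step 1: Sort the data: [3, 4, 5, 10, 14]
Step 2: n = 5
Step 3: Q2 is the median. Since n is odd, it is the middle value at position 3: 5
Step 4: Q2 = 5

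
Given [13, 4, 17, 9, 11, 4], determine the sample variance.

26.2667

Step 1: Compute the mean: (13 + 4 + 17 + 9 + 11 + 4) / 6 = 9.6667
Step 2: Compute squared deviations from the mean:
  (13 - 9.6667)^2 = 11.1111
  (4 - 9.6667)^2 = 32.1111
  (17 - 9.6667)^2 = 53.7778
  (9 - 9.6667)^2 = 0.4444
  (11 - 9.6667)^2 = 1.7778
  (4 - 9.6667)^2 = 32.1111
Step 3: Sum of squared deviations = 131.3333
Step 4: Sample variance = 131.3333 / 5 = 26.2667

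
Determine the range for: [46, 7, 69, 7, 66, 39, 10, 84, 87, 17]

80

Step 1: Identify the maximum value: max = 87
Step 2: Identify the minimum value: min = 7
Step 3: Range = max - min = 87 - 7 = 80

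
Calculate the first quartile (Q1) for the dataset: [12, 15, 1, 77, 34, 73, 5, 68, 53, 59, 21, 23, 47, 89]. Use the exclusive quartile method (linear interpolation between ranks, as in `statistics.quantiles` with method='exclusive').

14.25

Step 1: Sort the data: [1, 5, 12, 15, 21, 23, 34, 47, 53, 59, 68, 73, 77, 89]
Step 2: n = 14
Step 3: Using the exclusive quartile method:
  Q1 = 14.25
  Q2 (median) = 40.5
  Q3 = 69.25
  IQR = Q3 - Q1 = 69.25 - 14.25 = 55
Step 4: Q1 = 14.25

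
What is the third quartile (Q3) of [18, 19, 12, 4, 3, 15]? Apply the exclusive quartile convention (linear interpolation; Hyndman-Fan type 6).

18.25

Step 1: Sort the data: [3, 4, 12, 15, 18, 19]
Step 2: n = 6
Step 3: Using the exclusive quartile method:
  Q1 = 3.75
  Q2 (median) = 13.5
  Q3 = 18.25
  IQR = Q3 - Q1 = 18.25 - 3.75 = 14.5
Step 4: Q3 = 18.25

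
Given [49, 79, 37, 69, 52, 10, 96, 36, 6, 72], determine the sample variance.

856.0444

Step 1: Compute the mean: (49 + 79 + 37 + 69 + 52 + 10 + 96 + 36 + 6 + 72) / 10 = 50.6
Step 2: Compute squared deviations from the mean:
  (49 - 50.6)^2 = 2.56
  (79 - 50.6)^2 = 806.56
  (37 - 50.6)^2 = 184.96
  (69 - 50.6)^2 = 338.56
  (52 - 50.6)^2 = 1.96
  (10 - 50.6)^2 = 1648.36
  (96 - 50.6)^2 = 2061.16
  (36 - 50.6)^2 = 213.16
  (6 - 50.6)^2 = 1989.16
  (72 - 50.6)^2 = 457.96
Step 3: Sum of squared deviations = 7704.4
Step 4: Sample variance = 7704.4 / 9 = 856.0444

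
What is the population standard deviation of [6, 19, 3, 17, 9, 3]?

6.3705

Step 1: Compute the mean: 9.5
Step 2: Sum of squared deviations from the mean: 243.5
Step 3: Population variance = 243.5 / 6 = 40.5833
Step 4: Standard deviation = sqrt(40.5833) = 6.3705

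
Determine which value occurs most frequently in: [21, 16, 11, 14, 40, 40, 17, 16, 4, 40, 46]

40

Step 1: Count the frequency of each value:
  4: appears 1 time(s)
  11: appears 1 time(s)
  14: appears 1 time(s)
  16: appears 2 time(s)
  17: appears 1 time(s)
  21: appears 1 time(s)
  40: appears 3 time(s)
  46: appears 1 time(s)
Step 2: The value 40 appears most frequently (3 times).
Step 3: Mode = 40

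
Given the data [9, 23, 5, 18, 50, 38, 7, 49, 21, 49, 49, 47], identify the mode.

49

Step 1: Count the frequency of each value:
  5: appears 1 time(s)
  7: appears 1 time(s)
  9: appears 1 time(s)
  18: appears 1 time(s)
  21: appears 1 time(s)
  23: appears 1 time(s)
  38: appears 1 time(s)
  47: appears 1 time(s)
  49: appears 3 time(s)
  50: appears 1 time(s)
Step 2: The value 49 appears most frequently (3 times).
Step 3: Mode = 49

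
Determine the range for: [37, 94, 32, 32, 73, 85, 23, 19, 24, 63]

75

Step 1: Identify the maximum value: max = 94
Step 2: Identify the minimum value: min = 19
Step 3: Range = max - min = 94 - 19 = 75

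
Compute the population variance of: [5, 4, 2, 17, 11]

30.16

Step 1: Compute the mean: (5 + 4 + 2 + 17 + 11) / 5 = 7.8
Step 2: Compute squared deviations from the mean:
  (5 - 7.8)^2 = 7.84
  (4 - 7.8)^2 = 14.44
  (2 - 7.8)^2 = 33.64
  (17 - 7.8)^2 = 84.64
  (11 - 7.8)^2 = 10.24
Step 3: Sum of squared deviations = 150.8
Step 4: Population variance = 150.8 / 5 = 30.16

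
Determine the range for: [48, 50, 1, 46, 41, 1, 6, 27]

49

Step 1: Identify the maximum value: max = 50
Step 2: Identify the minimum value: min = 1
Step 3: Range = max - min = 50 - 1 = 49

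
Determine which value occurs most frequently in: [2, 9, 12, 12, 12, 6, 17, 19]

12

Step 1: Count the frequency of each value:
  2: appears 1 time(s)
  6: appears 1 time(s)
  9: appears 1 time(s)
  12: appears 3 time(s)
  17: appears 1 time(s)
  19: appears 1 time(s)
Step 2: The value 12 appears most frequently (3 times).
Step 3: Mode = 12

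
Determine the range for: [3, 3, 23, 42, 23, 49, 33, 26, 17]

46

Step 1: Identify the maximum value: max = 49
Step 2: Identify the minimum value: min = 3
Step 3: Range = max - min = 49 - 3 = 46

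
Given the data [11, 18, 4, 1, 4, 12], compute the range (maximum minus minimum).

17

Step 1: Identify the maximum value: max = 18
Step 2: Identify the minimum value: min = 1
Step 3: Range = max - min = 18 - 1 = 17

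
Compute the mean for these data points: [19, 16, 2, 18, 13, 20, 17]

15

Step 1: Sum all values: 19 + 16 + 2 + 18 + 13 + 20 + 17 = 105
Step 2: Count the number of values: n = 7
Step 3: Mean = sum / n = 105 / 7 = 15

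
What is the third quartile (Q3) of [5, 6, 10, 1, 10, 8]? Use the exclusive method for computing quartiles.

10

Step 1: Sort the data: [1, 5, 6, 8, 10, 10]
Step 2: n = 6
Step 3: Using the exclusive quartile method:
  Q1 = 4
  Q2 (median) = 7
  Q3 = 10
  IQR = Q3 - Q1 = 10 - 4 = 6
Step 4: Q3 = 10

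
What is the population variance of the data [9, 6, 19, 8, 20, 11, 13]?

25.0612

Step 1: Compute the mean: (9 + 6 + 19 + 8 + 20 + 11 + 13) / 7 = 12.2857
Step 2: Compute squared deviations from the mean:
  (9 - 12.2857)^2 = 10.7959
  (6 - 12.2857)^2 = 39.5102
  (19 - 12.2857)^2 = 45.0816
  (8 - 12.2857)^2 = 18.3673
  (20 - 12.2857)^2 = 59.5102
  (11 - 12.2857)^2 = 1.6531
  (13 - 12.2857)^2 = 0.5102
Step 3: Sum of squared deviations = 175.4286
Step 4: Population variance = 175.4286 / 7 = 25.0612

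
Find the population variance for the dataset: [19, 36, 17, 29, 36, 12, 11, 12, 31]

97.1358

Step 1: Compute the mean: (19 + 36 + 17 + 29 + 36 + 12 + 11 + 12 + 31) / 9 = 22.5556
Step 2: Compute squared deviations from the mean:
  (19 - 22.5556)^2 = 12.642
  (36 - 22.5556)^2 = 180.7531
  (17 - 22.5556)^2 = 30.8642
  (29 - 22.5556)^2 = 41.5309
  (36 - 22.5556)^2 = 180.7531
  (12 - 22.5556)^2 = 111.4198
  (11 - 22.5556)^2 = 133.5309
  (12 - 22.5556)^2 = 111.4198
  (31 - 22.5556)^2 = 71.3086
Step 3: Sum of squared deviations = 874.2222
Step 4: Population variance = 874.2222 / 9 = 97.1358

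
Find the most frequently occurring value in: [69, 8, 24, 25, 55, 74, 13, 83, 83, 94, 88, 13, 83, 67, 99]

83

Step 1: Count the frequency of each value:
  8: appears 1 time(s)
  13: appears 2 time(s)
  24: appears 1 time(s)
  25: appears 1 time(s)
  55: appears 1 time(s)
  67: appears 1 time(s)
  69: appears 1 time(s)
  74: appears 1 time(s)
  83: appears 3 time(s)
  88: appears 1 time(s)
  94: appears 1 time(s)
  99: appears 1 time(s)
Step 2: The value 83 appears most frequently (3 times).
Step 3: Mode = 83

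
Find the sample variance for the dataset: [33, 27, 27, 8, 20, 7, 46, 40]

195.4286

Step 1: Compute the mean: (33 + 27 + 27 + 8 + 20 + 7 + 46 + 40) / 8 = 26
Step 2: Compute squared deviations from the mean:
  (33 - 26)^2 = 49
  (27 - 26)^2 = 1
  (27 - 26)^2 = 1
  (8 - 26)^2 = 324
  (20 - 26)^2 = 36
  (7 - 26)^2 = 361
  (46 - 26)^2 = 400
  (40 - 26)^2 = 196
Step 3: Sum of squared deviations = 1368
Step 4: Sample variance = 1368 / 7 = 195.4286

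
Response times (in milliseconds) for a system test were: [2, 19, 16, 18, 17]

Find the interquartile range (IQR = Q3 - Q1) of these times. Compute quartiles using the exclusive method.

9.5

Step 1: Sort the data: [2, 16, 17, 18, 19]
Step 2: n = 5
Step 3: Using the exclusive quartile method:
  Q1 = 9
  Q2 (median) = 17
  Q3 = 18.5
  IQR = Q3 - Q1 = 18.5 - 9 = 9.5
Step 4: IQR = 9.5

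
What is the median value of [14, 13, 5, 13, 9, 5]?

11

Step 1: Sort the data in ascending order: [5, 5, 9, 13, 13, 14]
Step 2: The number of values is n = 6.
Step 3: Since n is even, the median is the average of positions 3 and 4:
  Median = (9 + 13) / 2 = 11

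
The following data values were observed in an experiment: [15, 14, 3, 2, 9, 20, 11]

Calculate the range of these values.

18

Step 1: Identify the maximum value: max = 20
Step 2: Identify the minimum value: min = 2
Step 3: Range = max - min = 20 - 2 = 18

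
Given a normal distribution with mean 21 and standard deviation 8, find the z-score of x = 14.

-0.875

Step 1: Recall the z-score formula: z = (x - mu) / sigma
Step 2: Substitute values: z = (14 - 21) / 8
Step 3: z = -7 / 8 = -0.875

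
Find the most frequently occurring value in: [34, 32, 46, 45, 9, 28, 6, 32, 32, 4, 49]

32

Step 1: Count the frequency of each value:
  4: appears 1 time(s)
  6: appears 1 time(s)
  9: appears 1 time(s)
  28: appears 1 time(s)
  32: appears 3 time(s)
  34: appears 1 time(s)
  45: appears 1 time(s)
  46: appears 1 time(s)
  49: appears 1 time(s)
Step 2: The value 32 appears most frequently (3 times).
Step 3: Mode = 32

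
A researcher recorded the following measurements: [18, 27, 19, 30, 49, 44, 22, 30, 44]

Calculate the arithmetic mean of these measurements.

31.4444

Step 1: Sum all values: 18 + 27 + 19 + 30 + 49 + 44 + 22 + 30 + 44 = 283
Step 2: Count the number of values: n = 9
Step 3: Mean = sum / n = 283 / 9 = 31.4444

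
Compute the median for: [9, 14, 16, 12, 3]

12

Step 1: Sort the data in ascending order: [3, 9, 12, 14, 16]
Step 2: The number of values is n = 5.
Step 3: Since n is odd, the median is the middle value at position 3: 12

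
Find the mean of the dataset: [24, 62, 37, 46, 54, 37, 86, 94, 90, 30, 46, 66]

56

Step 1: Sum all values: 24 + 62 + 37 + 46 + 54 + 37 + 86 + 94 + 90 + 30 + 46 + 66 = 672
Step 2: Count the number of values: n = 12
Step 3: Mean = sum / n = 672 / 12 = 56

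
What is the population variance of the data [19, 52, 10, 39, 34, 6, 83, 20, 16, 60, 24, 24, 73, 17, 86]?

670.5156

Step 1: Compute the mean: (19 + 52 + 10 + 39 + 34 + 6 + 83 + 20 + 16 + 60 + 24 + 24 + 73 + 17 + 86) / 15 = 37.5333
Step 2: Compute squared deviations from the mean:
  (19 - 37.5333)^2 = 343.4844
  (52 - 37.5333)^2 = 209.2844
  (10 - 37.5333)^2 = 758.0844
  (39 - 37.5333)^2 = 2.1511
  (34 - 37.5333)^2 = 12.4844
  (6 - 37.5333)^2 = 994.3511
  (83 - 37.5333)^2 = 2067.2178
  (20 - 37.5333)^2 = 307.4178
  (16 - 37.5333)^2 = 463.6844
  (60 - 37.5333)^2 = 504.7511
  (24 - 37.5333)^2 = 183.1511
  (24 - 37.5333)^2 = 183.1511
  (73 - 37.5333)^2 = 1257.8844
  (17 - 37.5333)^2 = 421.6178
  (86 - 37.5333)^2 = 2349.0178
Step 3: Sum of squared deviations = 10057.7333
Step 4: Population variance = 10057.7333 / 15 = 670.5156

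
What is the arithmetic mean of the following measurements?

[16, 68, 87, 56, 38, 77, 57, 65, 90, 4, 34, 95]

57.25

Step 1: Sum all values: 16 + 68 + 87 + 56 + 38 + 77 + 57 + 65 + 90 + 4 + 34 + 95 = 687
Step 2: Count the number of values: n = 12
Step 3: Mean = sum / n = 687 / 12 = 57.25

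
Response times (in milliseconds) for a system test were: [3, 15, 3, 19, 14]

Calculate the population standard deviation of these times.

6.5848

Step 1: Compute the mean: 10.8
Step 2: Sum of squared deviations from the mean: 216.8
Step 3: Population variance = 216.8 / 5 = 43.36
Step 4: Standard deviation = sqrt(43.36) = 6.5848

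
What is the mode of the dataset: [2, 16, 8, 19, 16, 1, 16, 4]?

16

Step 1: Count the frequency of each value:
  1: appears 1 time(s)
  2: appears 1 time(s)
  4: appears 1 time(s)
  8: appears 1 time(s)
  16: appears 3 time(s)
  19: appears 1 time(s)
Step 2: The value 16 appears most frequently (3 times).
Step 3: Mode = 16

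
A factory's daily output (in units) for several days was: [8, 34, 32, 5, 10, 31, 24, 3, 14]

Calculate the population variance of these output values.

136.7654

Step 1: Compute the mean: (8 + 34 + 32 + 5 + 10 + 31 + 24 + 3 + 14) / 9 = 17.8889
Step 2: Compute squared deviations from the mean:
  (8 - 17.8889)^2 = 97.7901
  (34 - 17.8889)^2 = 259.5679
  (32 - 17.8889)^2 = 199.1235
  (5 - 17.8889)^2 = 166.1235
  (10 - 17.8889)^2 = 62.2346
  (31 - 17.8889)^2 = 171.9012
  (24 - 17.8889)^2 = 37.3457
  (3 - 17.8889)^2 = 221.679
  (14 - 17.8889)^2 = 15.1235
Step 3: Sum of squared deviations = 1230.8889
Step 4: Population variance = 1230.8889 / 9 = 136.7654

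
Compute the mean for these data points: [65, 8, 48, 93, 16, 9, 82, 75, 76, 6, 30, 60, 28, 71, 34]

46.7333

Step 1: Sum all values: 65 + 8 + 48 + 93 + 16 + 9 + 82 + 75 + 76 + 6 + 30 + 60 + 28 + 71 + 34 = 701
Step 2: Count the number of values: n = 15
Step 3: Mean = sum / n = 701 / 15 = 46.7333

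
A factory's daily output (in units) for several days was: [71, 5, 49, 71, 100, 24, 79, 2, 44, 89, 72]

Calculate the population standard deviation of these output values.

31.6011

Step 1: Compute the mean: 55.0909
Step 2: Sum of squared deviations from the mean: 10984.9091
Step 3: Population variance = 10984.9091 / 11 = 998.6281
Step 4: Standard deviation = sqrt(998.6281) = 31.6011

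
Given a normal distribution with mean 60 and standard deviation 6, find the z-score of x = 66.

1

Step 1: Recall the z-score formula: z = (x - mu) / sigma
Step 2: Substitute values: z = (66 - 60) / 6
Step 3: z = 6 / 6 = 1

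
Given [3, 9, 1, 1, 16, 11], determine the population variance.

31.4722

Step 1: Compute the mean: (3 + 9 + 1 + 1 + 16 + 11) / 6 = 6.8333
Step 2: Compute squared deviations from the mean:
  (3 - 6.8333)^2 = 14.6944
  (9 - 6.8333)^2 = 4.6944
  (1 - 6.8333)^2 = 34.0278
  (1 - 6.8333)^2 = 34.0278
  (16 - 6.8333)^2 = 84.0278
  (11 - 6.8333)^2 = 17.3611
Step 3: Sum of squared deviations = 188.8333
Step 4: Population variance = 188.8333 / 6 = 31.4722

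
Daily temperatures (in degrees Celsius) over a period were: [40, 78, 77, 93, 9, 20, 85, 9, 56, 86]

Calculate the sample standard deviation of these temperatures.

33.3335

Step 1: Compute the mean: 55.3
Step 2: Sum of squared deviations from the mean: 10000.1
Step 3: Sample variance = 10000.1 / 9 = 1111.1222
Step 4: Standard deviation = sqrt(1111.1222) = 33.3335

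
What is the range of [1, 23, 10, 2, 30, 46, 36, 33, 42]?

45

Step 1: Identify the maximum value: max = 46
Step 2: Identify the minimum value: min = 1
Step 3: Range = max - min = 46 - 1 = 45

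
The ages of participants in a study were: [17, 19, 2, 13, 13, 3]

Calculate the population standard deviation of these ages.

6.4914

Step 1: Compute the mean: 11.1667
Step 2: Sum of squared deviations from the mean: 252.8333
Step 3: Population variance = 252.8333 / 6 = 42.1389
Step 4: Standard deviation = sqrt(42.1389) = 6.4914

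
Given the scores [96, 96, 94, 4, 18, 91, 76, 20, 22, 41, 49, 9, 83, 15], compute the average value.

51

Step 1: Sum all values: 96 + 96 + 94 + 4 + 18 + 91 + 76 + 20 + 22 + 41 + 49 + 9 + 83 + 15 = 714
Step 2: Count the number of values: n = 14
Step 3: Mean = sum / n = 714 / 14 = 51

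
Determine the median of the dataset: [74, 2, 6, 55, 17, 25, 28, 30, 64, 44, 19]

28

Step 1: Sort the data in ascending order: [2, 6, 17, 19, 25, 28, 30, 44, 55, 64, 74]
Step 2: The number of values is n = 11.
Step 3: Since n is odd, the median is the middle value at position 6: 28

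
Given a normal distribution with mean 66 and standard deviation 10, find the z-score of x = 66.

0

Step 1: Recall the z-score formula: z = (x - mu) / sigma
Step 2: Substitute values: z = (66 - 66) / 10
Step 3: z = 0 / 10 = 0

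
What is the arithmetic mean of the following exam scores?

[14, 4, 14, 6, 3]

8.2

Step 1: Sum all values: 14 + 4 + 14 + 6 + 3 = 41
Step 2: Count the number of values: n = 5
Step 3: Mean = sum / n = 41 / 5 = 8.2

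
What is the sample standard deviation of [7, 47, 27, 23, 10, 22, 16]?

13.2629

Step 1: Compute the mean: 21.7143
Step 2: Sum of squared deviations from the mean: 1055.4286
Step 3: Sample variance = 1055.4286 / 6 = 175.9048
Step 4: Standard deviation = sqrt(175.9048) = 13.2629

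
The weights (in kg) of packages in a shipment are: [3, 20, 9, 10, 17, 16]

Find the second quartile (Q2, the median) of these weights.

13

Step 1: Sort the data: [3, 9, 10, 16, 17, 20]
Step 2: n = 6
Step 3: Q2 is the median. Since n is even, it is the average of the values at positions 3 and 4:
  Q2 = (10 + 16) / 2 = 13
Step 4: Q2 = 13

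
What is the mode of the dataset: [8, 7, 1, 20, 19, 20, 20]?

20

Step 1: Count the frequency of each value:
  1: appears 1 time(s)
  7: appears 1 time(s)
  8: appears 1 time(s)
  19: appears 1 time(s)
  20: appears 3 time(s)
Step 2: The value 20 appears most frequently (3 times).
Step 3: Mode = 20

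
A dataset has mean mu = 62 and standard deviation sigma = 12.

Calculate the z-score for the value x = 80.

1.5

Step 1: Recall the z-score formula: z = (x - mu) / sigma
Step 2: Substitute values: z = (80 - 62) / 12
Step 3: z = 18 / 12 = 1.5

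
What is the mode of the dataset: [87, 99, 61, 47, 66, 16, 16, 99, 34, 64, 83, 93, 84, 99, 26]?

99

Step 1: Count the frequency of each value:
  16: appears 2 time(s)
  26: appears 1 time(s)
  34: appears 1 time(s)
  47: appears 1 time(s)
  61: appears 1 time(s)
  64: appears 1 time(s)
  66: appears 1 time(s)
  83: appears 1 time(s)
  84: appears 1 time(s)
  87: appears 1 time(s)
  93: appears 1 time(s)
  99: appears 3 time(s)
Step 2: The value 99 appears most frequently (3 times).
Step 3: Mode = 99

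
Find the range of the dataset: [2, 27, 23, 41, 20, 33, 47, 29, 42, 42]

45

Step 1: Identify the maximum value: max = 47
Step 2: Identify the minimum value: min = 2
Step 3: Range = max - min = 47 - 2 = 45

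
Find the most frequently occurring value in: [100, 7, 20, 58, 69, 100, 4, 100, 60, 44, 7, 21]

100

Step 1: Count the frequency of each value:
  4: appears 1 time(s)
  7: appears 2 time(s)
  20: appears 1 time(s)
  21: appears 1 time(s)
  44: appears 1 time(s)
  58: appears 1 time(s)
  60: appears 1 time(s)
  69: appears 1 time(s)
  100: appears 3 time(s)
Step 2: The value 100 appears most frequently (3 times).
Step 3: Mode = 100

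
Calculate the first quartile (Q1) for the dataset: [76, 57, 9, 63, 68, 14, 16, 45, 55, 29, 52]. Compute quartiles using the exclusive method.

16

Step 1: Sort the data: [9, 14, 16, 29, 45, 52, 55, 57, 63, 68, 76]
Step 2: n = 11
Step 3: Using the exclusive quartile method:
  Q1 = 16
  Q2 (median) = 52
  Q3 = 63
  IQR = Q3 - Q1 = 63 - 16 = 47
Step 4: Q1 = 16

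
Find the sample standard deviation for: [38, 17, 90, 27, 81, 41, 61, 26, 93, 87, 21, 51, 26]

28.4763

Step 1: Compute the mean: 50.6923
Step 2: Sum of squared deviations from the mean: 9730.7692
Step 3: Sample variance = 9730.7692 / 12 = 810.8974
Step 4: Standard deviation = sqrt(810.8974) = 28.4763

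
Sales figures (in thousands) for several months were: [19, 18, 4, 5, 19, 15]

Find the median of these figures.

16.5

Step 1: Sort the data in ascending order: [4, 5, 15, 18, 19, 19]
Step 2: The number of values is n = 6.
Step 3: Since n is even, the median is the average of positions 3 and 4:
  Median = (15 + 18) / 2 = 16.5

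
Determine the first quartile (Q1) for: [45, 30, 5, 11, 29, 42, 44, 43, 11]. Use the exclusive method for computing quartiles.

11

Step 1: Sort the data: [5, 11, 11, 29, 30, 42, 43, 44, 45]
Step 2: n = 9
Step 3: Using the exclusive quartile method:
  Q1 = 11
  Q2 (median) = 30
  Q3 = 43.5
  IQR = Q3 - Q1 = 43.5 - 11 = 32.5
Step 4: Q1 = 11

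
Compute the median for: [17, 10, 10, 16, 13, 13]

13

Step 1: Sort the data in ascending order: [10, 10, 13, 13, 16, 17]
Step 2: The number of values is n = 6.
Step 3: Since n is even, the median is the average of positions 3 and 4:
  Median = (13 + 13) / 2 = 13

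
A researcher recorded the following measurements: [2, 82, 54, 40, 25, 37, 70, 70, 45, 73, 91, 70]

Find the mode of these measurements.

70

Step 1: Count the frequency of each value:
  2: appears 1 time(s)
  25: appears 1 time(s)
  37: appears 1 time(s)
  40: appears 1 time(s)
  45: appears 1 time(s)
  54: appears 1 time(s)
  70: appears 3 time(s)
  73: appears 1 time(s)
  82: appears 1 time(s)
  91: appears 1 time(s)
Step 2: The value 70 appears most frequently (3 times).
Step 3: Mode = 70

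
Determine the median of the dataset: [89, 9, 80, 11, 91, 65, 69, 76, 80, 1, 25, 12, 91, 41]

67

Step 1: Sort the data in ascending order: [1, 9, 11, 12, 25, 41, 65, 69, 76, 80, 80, 89, 91, 91]
Step 2: The number of values is n = 14.
Step 3: Since n is even, the median is the average of positions 7 and 8:
  Median = (65 + 69) / 2 = 67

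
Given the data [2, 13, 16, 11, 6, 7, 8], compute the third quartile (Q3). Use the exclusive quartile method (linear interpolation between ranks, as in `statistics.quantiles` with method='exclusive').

13

Step 1: Sort the data: [2, 6, 7, 8, 11, 13, 16]
Step 2: n = 7
Step 3: Using the exclusive quartile method:
  Q1 = 6
  Q2 (median) = 8
  Q3 = 13
  IQR = Q3 - Q1 = 13 - 6 = 7
Step 4: Q3 = 13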